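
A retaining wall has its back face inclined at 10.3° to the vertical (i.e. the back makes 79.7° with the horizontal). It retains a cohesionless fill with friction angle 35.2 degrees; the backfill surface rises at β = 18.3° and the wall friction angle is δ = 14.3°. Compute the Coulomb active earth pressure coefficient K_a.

0.418

K_a = sin²(α+φ) / [sin²α · sin(α−δ) · (1 + √{sin(φ+δ)sin(φ−β) / (sin(α−δ)sin(α+β))})²].
With α = 79.7°, φ = 35.2°, δ = 14.3°, β = 18.3°: K_a = 0.4180.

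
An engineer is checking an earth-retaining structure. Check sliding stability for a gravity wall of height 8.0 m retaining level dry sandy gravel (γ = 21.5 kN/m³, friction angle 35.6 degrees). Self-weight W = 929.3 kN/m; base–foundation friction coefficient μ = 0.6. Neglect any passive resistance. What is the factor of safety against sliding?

K_a = tan²(45° − 35.6°/2) = 0.2641.
P_a = ½K_aγH² = 0.5×0.2641×21.5×8.0² = 181.7 kN/m, acting at H/3 = 2.667 m above the base.
FS_sliding = μW / P_a = 0.6×929.3 / 181.7 = 3.068.

3.07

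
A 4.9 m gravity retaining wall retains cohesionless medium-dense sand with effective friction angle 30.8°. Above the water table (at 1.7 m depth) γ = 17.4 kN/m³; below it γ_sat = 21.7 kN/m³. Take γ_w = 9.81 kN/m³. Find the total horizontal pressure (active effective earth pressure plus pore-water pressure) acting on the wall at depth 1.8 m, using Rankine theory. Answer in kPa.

K_a = (1 − sin φ)/(1 + sin φ) = 0.3227.
γ' = 21.7 − 9.81 = 11.89 kN/m³.
Effective vertical stress at 1.8 m: σ'_v = 17.4×1.7 + 11.89×0.100 = 30.77 kPa.
σ'_h = K_a σ'_v = 0.3227 × 30.77 = 9.930 kPa; u = γ_w × 0.100 = 0.9810 kPa.
Total σ_h = 9.930 + 0.9810 = 10.91 kPa.

10.9 kPa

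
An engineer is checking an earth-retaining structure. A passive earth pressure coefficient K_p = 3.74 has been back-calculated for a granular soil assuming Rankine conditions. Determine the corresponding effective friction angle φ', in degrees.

35.3°

K_p = (1+sin φ)/(1−sin φ) ⇒ sin φ = (K_p − 1)/(K_p + 1) = 0.5781.
φ = arcsin(0.5781) = 35.31°.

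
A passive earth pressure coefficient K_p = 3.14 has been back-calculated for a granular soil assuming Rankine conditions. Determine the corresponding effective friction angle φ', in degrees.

31.1°

K_p = (1+sin φ)/(1−sin φ) ⇒ sin φ = (K_p − 1)/(K_p + 1) = 0.5169.
φ = arcsin(0.5169) = 31.13°.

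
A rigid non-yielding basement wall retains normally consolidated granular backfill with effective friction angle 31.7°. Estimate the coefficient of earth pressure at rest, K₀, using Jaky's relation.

K₀ = 1 − sin φ' = 1 − sin 31.7° = 0.4745.

0.475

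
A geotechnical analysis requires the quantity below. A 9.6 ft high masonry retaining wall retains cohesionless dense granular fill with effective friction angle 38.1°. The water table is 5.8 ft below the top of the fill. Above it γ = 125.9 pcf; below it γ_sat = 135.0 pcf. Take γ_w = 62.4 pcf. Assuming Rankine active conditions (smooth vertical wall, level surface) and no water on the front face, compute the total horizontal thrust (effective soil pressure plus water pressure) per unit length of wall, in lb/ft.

1730 lb/ft

K_a = tan²(45° − φ/2) = 0.2368.
γ' = 135.0 − 62.4 = 72.60 pcf. Depth below WT = 3.8 ft.
σ'_h at WT = K_a γ d_w = 172.9 psf; at base = 172.9 + K_a γ' × 3.8 = 238.3 psf.
P₁ (0–5.8 ft) = ½×172.9×5.8 = 501.5. P₂ (5.8–9.6 ft) = ½(172.9+238.3)×3.8 = 781.3.
P_w = ½ γ_w h₂² = 0.5×62.4×3.8² = 450.5. Total = 501.5+781.3+450.5 = 1733 lb/ft.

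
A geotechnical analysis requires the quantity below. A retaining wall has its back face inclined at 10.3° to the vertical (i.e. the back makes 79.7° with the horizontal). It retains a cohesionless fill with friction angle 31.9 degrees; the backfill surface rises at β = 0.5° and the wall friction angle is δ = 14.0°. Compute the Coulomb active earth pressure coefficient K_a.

0.362

K_a = sin²(α+φ) / [sin²α · sin(α−δ) · (1 + √{sin(φ+δ)sin(φ−β) / (sin(α−δ)sin(α+β))})²].
With α = 79.7°, φ = 31.9°, δ = 14.0°, β = 0.5°: K_a = 0.3619.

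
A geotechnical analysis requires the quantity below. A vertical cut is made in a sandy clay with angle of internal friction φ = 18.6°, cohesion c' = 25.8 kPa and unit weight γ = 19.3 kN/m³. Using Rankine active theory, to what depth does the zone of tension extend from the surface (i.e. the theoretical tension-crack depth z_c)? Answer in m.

3.72 m

K_a = tan²(45° − 18.6°/2) = 0.5163; √K_a = 0.7186.
The active pressure is zero where K_a γ z = 2c√K_a, so z_c = 2c/(γ√K_a) = 2×25.8/(19.3×0.7186) = 3.721 m.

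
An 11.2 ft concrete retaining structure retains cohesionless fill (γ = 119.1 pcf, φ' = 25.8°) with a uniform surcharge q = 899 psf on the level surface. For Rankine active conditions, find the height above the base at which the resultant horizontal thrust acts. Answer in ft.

K_a = 0.3935.
Triangular part P₁ = ½K_aγH² = 2939 at H/3 = 3.733 ft; rectangular part P₂ = K_a q H = 3962 at H/2 = 5.600 ft.
ȳ = (P₁·3.733 + P₂·5.600)/(P₁+P₂) = 4.805 ft.

4.80 ft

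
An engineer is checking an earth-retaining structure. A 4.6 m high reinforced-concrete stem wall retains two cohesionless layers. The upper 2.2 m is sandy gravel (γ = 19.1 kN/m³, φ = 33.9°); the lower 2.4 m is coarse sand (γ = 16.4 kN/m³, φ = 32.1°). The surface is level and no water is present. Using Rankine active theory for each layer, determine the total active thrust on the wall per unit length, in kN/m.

58.4 kN/m

K_a1 = tan²(45°−33.9°/2) = 0.2839; K_a2 = tan²(45°−32.1°/2) = 0.3060.
Layer 1: σ at base = K_a1 γ₁ h₁ = 11.93 kPa; P₁ = ½×11.93×2.2 = 13.12.
Layer 2: σ_v at top = γ₁h₁ = 42.02; σ_h top = K_a2×42.02 = 12.86; σ_h base = K_a2×(42.02+16.4×2.4) = 24.90.
P₂ = ½(12.86+24.90)×2.4 = 45.31. Total P_a = 13.12+45.31 = 58.43 kN/m.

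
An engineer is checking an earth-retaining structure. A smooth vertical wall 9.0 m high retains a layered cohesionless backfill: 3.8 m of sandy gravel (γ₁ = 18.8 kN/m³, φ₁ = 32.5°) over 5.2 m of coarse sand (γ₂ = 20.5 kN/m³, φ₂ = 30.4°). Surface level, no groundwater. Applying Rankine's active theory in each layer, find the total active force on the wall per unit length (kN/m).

254 kN/m

K_a1 = tan²(45°−32.5°/2) = 0.3010; K_a2 = tan²(45°−30.4°/2) = 0.3280.
Layer 1: σ at base = K_a1 γ₁ h₁ = 21.50 kPa; P₁ = ½×21.50×3.8 = 40.85.
Layer 2: σ_v at top = γ₁h₁ = 71.44; σ_h top = K_a2×71.44 = 23.43; σ_h base = K_a2×(71.44+20.5×5.2) = 58.40.
P₂ = ½(23.43+58.40)×5.2 = 212.8. Total P_a = 40.85+212.8 = 253.6 kN/m.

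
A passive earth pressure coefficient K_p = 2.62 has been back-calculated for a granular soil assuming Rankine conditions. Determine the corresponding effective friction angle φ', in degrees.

26.6°

K_p = (1+sin φ)/(1−sin φ) ⇒ sin φ = (K_p − 1)/(K_p + 1) = 0.4475.
φ = arcsin(0.4475) = 26.58°.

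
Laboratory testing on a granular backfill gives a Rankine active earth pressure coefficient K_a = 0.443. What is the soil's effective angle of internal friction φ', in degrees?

22.7°

K_a = tan²(45° − φ/2) ⇒ 45° − φ/2 = arctan(√0.443) = 33.65°.
φ = 2(45° − 33.65°) = 22.71°.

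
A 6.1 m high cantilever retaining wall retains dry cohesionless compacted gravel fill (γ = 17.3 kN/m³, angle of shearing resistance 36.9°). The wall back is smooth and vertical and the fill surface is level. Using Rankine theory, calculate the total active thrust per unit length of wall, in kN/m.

80.4 kN/m

K_a = tan²(45° − φ/2) = 0.2497.
P_a = ½ K_a γ H² = 0.5 × 0.2497 × 17.3 × 6.1² = 80.36 kN/m.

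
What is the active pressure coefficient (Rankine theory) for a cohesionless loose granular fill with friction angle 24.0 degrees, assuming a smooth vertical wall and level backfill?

K_a = (1 − sin φ)/(1 + sin φ) = (1 − sin 24.0°)/(1 + sin 24.0°) = 0.4217.

0.422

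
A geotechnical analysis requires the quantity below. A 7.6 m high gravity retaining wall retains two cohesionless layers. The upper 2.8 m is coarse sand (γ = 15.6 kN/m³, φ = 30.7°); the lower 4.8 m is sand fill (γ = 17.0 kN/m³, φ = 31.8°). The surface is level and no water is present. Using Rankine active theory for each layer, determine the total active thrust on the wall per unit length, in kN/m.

145 kN/m

K_a1 = tan²(45°−30.7°/2) = 0.3240; K_a2 = tan²(45°−31.8°/2) = 0.3098.
Layer 1: σ at base = K_a1 γ₁ h₁ = 14.15 kPa; P₁ = ½×14.15×2.8 = 19.81.
Layer 2: σ_v at top = γ₁h₁ = 43.68; σ_h top = K_a2×43.68 = 13.53; σ_h base = K_a2×(43.68+17.0×4.8) = 38.81.
P₂ = ½(13.53+38.81)×4.8 = 125.6. Total P_a = 19.81+125.6 = 145.4 kN/m.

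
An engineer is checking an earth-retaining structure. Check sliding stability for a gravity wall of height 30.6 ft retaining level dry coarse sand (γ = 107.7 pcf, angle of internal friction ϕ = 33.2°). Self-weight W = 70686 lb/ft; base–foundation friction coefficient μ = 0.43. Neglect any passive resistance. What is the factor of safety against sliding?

2.06

K_a = tan²(45° − 33.2°/2) = 0.2924.
P_a = ½K_aγH² = 0.5×0.2924×107.7×30.6² = 14740 lb/ft, acting at H/3 = 10.20 ft above the base.
FS_sliding = μW / P_a = 0.43×70686 / 14740 = 2.062.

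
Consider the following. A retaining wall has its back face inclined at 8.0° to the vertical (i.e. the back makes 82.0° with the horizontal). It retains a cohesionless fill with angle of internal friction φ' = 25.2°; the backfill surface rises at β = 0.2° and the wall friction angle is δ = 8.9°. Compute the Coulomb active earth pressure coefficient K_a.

0.432

K_a = sin²(α+φ) / [sin²α · sin(α−δ) · (1 + √{sin(φ+δ)sin(φ−β) / (sin(α−δ)sin(α+β))})²].
With α = 82.0°, φ = 25.2°, δ = 8.9°, β = 0.2°: K_a = 0.4323.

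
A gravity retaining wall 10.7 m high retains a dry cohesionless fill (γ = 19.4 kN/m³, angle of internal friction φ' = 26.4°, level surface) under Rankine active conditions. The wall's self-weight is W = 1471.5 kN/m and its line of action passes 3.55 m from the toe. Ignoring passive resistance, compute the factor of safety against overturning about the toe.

3.43

K_a = tan²(45° − 26.4°/2) = 0.3844.
P_a = ½K_aγH² = 0.5×0.3844×19.4×10.7² = 426.9 kN/m, acting at H/3 = 3.567 m above the base.
Overturning moment M_o = P_a × H/3 = 426.9 × 3.567 = 1523.
Resisting moment M_r = W × 3.55 = 1471.5 × 3.55 = 5224.
FS_overturning = M_r/M_o = 5224/1523 = 3.431.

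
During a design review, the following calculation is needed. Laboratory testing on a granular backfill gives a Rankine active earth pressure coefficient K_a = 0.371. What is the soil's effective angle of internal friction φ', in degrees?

K_a = tan²(45° − φ/2) ⇒ 45° − φ/2 = arctan(√0.371) = 31.35°.
φ = 2(45° − 31.35°) = 27.31°.

27.3°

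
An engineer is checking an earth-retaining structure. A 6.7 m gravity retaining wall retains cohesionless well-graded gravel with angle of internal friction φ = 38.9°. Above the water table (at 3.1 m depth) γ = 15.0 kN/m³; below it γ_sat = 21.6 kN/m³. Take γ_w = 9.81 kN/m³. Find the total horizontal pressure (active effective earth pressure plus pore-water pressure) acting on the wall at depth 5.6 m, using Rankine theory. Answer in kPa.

41.9 kPa

K_a = (1 − sin φ)/(1 + sin φ) = 0.2285.
γ' = 21.6 − 9.81 = 11.79 kN/m³.
Effective vertical stress at 5.6 m: σ'_v = 15.0×3.1 + 11.79×2.50 = 75.97 kPa.
σ'_h = K_a σ'_v = 0.2285 × 75.97 = 17.36 kPa; u = γ_w × 2.50 = 24.52 kPa.
Total σ_h = 17.36 + 24.52 = 41.89 kPa.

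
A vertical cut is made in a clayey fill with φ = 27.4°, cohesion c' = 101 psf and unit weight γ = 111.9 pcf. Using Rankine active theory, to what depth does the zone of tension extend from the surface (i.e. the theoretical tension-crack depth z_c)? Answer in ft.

K_a = tan²(45° − 27.4°/2) = 0.3697; √K_a = 0.6080.
The active pressure is zero where K_a γ z = 2c√K_a, so z_c = 2c/(γ√K_a) = 2×101/(111.9×0.6080) = 2.969 ft.

2.97 ft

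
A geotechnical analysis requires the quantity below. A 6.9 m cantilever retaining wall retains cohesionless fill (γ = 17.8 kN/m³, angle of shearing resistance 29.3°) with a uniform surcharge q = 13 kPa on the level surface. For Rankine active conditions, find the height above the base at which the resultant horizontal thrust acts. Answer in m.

2.50 m

K_a = 0.3428.
Triangular part P₁ = ½K_aγH² = 145.3 at H/3 = 2.300 m; rectangular part P₂ = K_a q H = 30.75 at H/2 = 3.450 m.
ȳ = (P₁·2.300 + P₂·3.450)/(P₁+P₂) = 2.501 m.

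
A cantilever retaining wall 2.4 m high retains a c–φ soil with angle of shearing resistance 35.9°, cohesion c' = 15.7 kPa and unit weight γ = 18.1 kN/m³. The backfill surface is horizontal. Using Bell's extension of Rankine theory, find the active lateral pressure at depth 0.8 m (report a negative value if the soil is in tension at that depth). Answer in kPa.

K_a = (1 − sin φ)/(1 + sin φ) = 0.2607.
σ_a = K_a γ z − 2c√K_a = 0.2607×18.1×0.8 − 2×15.7×0.5106 = -12.26 kPa.

-12.3 kPa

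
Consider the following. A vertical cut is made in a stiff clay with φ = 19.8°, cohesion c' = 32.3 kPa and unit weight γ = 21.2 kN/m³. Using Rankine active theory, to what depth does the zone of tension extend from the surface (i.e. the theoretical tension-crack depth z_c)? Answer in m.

K_a = tan²(45° − 19.8°/2) = 0.4939; √K_a = 0.7028.
The active pressure is zero where K_a γ z = 2c√K_a, so z_c = 2c/(γ√K_a) = 2×32.3/(21.2×0.7028) = 4.336 m.

4.34 m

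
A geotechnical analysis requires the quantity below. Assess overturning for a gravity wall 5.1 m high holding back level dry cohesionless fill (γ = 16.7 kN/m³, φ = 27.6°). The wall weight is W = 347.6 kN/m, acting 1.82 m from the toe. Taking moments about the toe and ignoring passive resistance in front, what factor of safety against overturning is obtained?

K_a = tan²(45° − 27.6°/2) = 0.3668.
P_a = ½K_aγH² = 0.5×0.3668×16.7×5.1² = 79.66 kN/m, acting at H/3 = 1.700 m above the base.
Overturning moment M_o = P_a × H/3 = 79.66 × 1.700 = 135.4.
Resisting moment M_r = W × 1.82 = 347.6 × 1.82 = 632.6.
FS_overturning = M_r/M_o = 632.6/135.4 = 4.672.

4.67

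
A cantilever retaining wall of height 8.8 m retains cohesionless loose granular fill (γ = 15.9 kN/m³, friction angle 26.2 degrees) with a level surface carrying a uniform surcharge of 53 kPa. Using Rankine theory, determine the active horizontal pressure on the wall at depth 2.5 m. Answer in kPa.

35.9 kPa

K_a = (1 − sin φ)/(1 + sin φ) = 0.3874.
σ_v = γz + q = 15.9 × 2.5 + 53 = 92.75 kPa.
σ_h = K_a σ_v = 0.3874 × 92.75 = 35.93 kPa.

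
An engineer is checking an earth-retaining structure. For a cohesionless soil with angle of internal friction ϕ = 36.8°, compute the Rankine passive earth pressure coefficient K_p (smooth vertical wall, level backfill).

3.99

K_p = (1 + sin φ)/(1 − sin φ) = tan²(45° + 36.8°/2) = 3.988.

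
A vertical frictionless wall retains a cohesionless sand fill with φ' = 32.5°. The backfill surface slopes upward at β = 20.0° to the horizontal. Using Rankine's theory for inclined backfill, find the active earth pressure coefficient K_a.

K_a = cos β · (cos β − √(cos²β − cos²φ)) / (cos β + √(cos²β − cos²φ)).
cos β = 0.9397, cos φ = 0.8434, √(cos²β − cos²φ) = 0.4144.
K_a = 0.9397 × (0.9397 − 0.4144)/(0.9397 + 0.4144) = 0.3646.

0.365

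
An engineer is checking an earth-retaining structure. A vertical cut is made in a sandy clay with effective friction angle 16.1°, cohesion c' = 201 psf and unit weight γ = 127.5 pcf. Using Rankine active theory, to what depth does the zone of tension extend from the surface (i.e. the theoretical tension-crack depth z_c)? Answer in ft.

4.19 ft

K_a = tan²(45° − 16.1°/2) = 0.5658; √K_a = 0.7522.
The active pressure is zero where K_a γ z = 2c√K_a, so z_c = 2c/(γ√K_a) = 2×201/(127.5×0.7522) = 4.192 ft.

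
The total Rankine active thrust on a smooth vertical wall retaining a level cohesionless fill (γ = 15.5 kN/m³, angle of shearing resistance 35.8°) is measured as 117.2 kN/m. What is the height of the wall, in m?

7.60 m

K_a = 0.2619. P_a = ½ K_a γ H² ⇒ H = √(2P_a/(K_a γ)).
H = √(2×117.2/(0.2619×15.5)) = 7.599 m.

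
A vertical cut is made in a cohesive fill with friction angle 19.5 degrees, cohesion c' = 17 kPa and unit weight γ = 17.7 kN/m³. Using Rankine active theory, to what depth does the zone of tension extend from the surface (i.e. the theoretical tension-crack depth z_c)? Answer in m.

2.72 m

K_a = tan²(45° − 19.5°/2) = 0.4995; √K_a = 0.7067.
The active pressure is zero where K_a γ z = 2c√K_a, so z_c = 2c/(γ√K_a) = 2×17/(17.7×0.7067) = 2.718 m.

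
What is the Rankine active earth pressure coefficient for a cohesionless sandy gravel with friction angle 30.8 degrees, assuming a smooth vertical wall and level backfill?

0.323

K_a = tan²(45° − φ/2) = tan²(29.60°) = 0.3227.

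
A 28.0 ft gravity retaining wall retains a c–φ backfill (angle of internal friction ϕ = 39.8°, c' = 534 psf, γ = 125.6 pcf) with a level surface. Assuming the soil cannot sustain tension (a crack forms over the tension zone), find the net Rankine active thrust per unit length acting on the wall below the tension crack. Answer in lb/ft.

1340 lb/ft

K_a = 0.2194; √K_a = 0.4684.
Tension-crack depth z_c = 2c/(γ√K_a) = 2×534/(125.6×0.4684) = 18.15 ft.
σ_a at base = K_a γ H − 2c√K_a = 0.2194×125.6×28.0 − 2×534×0.4684 = 271.4 psf.
P_a = ½ × 271.4 × (H − z_c) = 0.5×271.4×9.848 = 1336 lb/ft.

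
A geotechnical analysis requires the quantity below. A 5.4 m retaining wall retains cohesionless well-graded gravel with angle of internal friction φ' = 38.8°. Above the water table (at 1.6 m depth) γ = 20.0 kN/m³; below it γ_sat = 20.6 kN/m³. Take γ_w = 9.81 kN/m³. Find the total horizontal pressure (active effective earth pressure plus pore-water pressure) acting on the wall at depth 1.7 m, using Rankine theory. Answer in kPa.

K_a = (1 − sin φ)/(1 + sin φ) = 0.2296.
γ' = 20.6 − 9.81 = 10.79 kN/m³.
Effective vertical stress at 1.7 m: σ'_v = 20.0×1.6 + 10.79×0.1000 = 33.08 kPa.
σ'_h = K_a σ'_v = 0.2296 × 33.08 = 7.593 kPa; u = γ_w × 0.1000 = 0.9810 kPa.
Total σ_h = 7.593 + 0.9810 = 8.574 kPa.

8.57 kPa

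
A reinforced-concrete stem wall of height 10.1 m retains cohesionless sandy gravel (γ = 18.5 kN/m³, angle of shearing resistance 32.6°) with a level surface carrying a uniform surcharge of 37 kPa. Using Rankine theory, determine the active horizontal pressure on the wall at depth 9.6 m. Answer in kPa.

K_a = (1 − sin φ)/(1 + sin φ) = 0.2997.
σ_v = γz + q = 18.5 × 9.6 + 37 = 214.6 kPa.
σ_h = K_a σ_v = 0.2997 × 214.6 = 64.32 kPa.

64.3 kPa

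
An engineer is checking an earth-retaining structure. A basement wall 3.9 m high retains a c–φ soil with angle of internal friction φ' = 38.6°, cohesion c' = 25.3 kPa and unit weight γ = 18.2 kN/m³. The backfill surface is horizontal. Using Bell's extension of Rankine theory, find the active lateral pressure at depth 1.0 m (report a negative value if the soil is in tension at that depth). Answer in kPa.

K_a = (1 − sin φ)/(1 + sin φ) = 0.2316.
σ_a = K_a γ z − 2c√K_a = 0.2316×18.2×1.0 − 2×25.3×0.4813 = -20.14 kPa.

-20.1 kPa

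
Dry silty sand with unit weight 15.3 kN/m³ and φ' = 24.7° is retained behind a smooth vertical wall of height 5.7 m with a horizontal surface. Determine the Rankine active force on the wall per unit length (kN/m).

K_a = tan²(45° − φ/2) = 0.4106.
P_a = ½ K_a γ H² = 0.5 × 0.4106 × 15.3 × 5.7² = 102.0 kN/m.

102 kN/m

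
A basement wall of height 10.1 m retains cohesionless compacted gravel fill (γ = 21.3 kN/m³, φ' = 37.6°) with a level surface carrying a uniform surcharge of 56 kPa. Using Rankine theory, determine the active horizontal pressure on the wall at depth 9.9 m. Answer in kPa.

64.6 kPa

K_a = (1 − sin φ)/(1 + sin φ) = 0.2421.
σ_v = γz + q = 21.3 × 9.9 + 56 = 266.9 kPa.
σ_h = K_a σ_v = 0.2421 × 266.9 = 64.62 kPa.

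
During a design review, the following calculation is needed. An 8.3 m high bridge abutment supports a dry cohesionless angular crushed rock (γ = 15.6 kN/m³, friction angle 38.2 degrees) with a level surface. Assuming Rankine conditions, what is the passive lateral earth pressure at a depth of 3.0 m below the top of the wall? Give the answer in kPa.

K_p = (1 + sin φ)/(1 − sin φ) = 4.241.
σ_h = K_p γ z = 4.241 × 15.6 × 3.0 = 198.5 kPa.

198 kPa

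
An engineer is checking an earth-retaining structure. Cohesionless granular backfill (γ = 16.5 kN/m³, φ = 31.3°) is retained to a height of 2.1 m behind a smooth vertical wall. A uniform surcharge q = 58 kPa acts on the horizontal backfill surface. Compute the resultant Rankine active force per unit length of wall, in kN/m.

50.0 kN/m

K_a = tan²(45° − φ/2) = 0.3162.
Soil triangle: ½ K_a γ H² = 0.5×0.3162×16.5×2.1² = 11.50 kN/m.
Surcharge rectangle: K_a q H = 0.3162×58×2.1 = 38.51 kN/m.
Total = 11.50 + 38.51 = 50.02 kN/m.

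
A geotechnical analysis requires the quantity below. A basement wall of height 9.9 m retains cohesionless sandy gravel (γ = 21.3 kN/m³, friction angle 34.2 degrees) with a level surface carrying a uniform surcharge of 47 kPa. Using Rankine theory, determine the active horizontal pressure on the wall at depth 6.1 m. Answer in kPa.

49.6 kPa

K_a = (1 − sin φ)/(1 + sin φ) = 0.2803.
σ_v = γz + q = 21.3 × 6.1 + 47 = 176.9 kPa.
σ_h = K_a σ_v = 0.2803 × 176.9 = 49.60 kPa.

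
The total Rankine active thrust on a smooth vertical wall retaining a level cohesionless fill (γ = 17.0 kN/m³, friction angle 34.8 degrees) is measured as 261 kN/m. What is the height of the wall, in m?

K_a = 0.2733. P_a = ½ K_a γ H² ⇒ H = √(2P_a/(K_a γ)).
H = √(2×261/(0.2733×17.0)) = 10.60 m.

10.6 m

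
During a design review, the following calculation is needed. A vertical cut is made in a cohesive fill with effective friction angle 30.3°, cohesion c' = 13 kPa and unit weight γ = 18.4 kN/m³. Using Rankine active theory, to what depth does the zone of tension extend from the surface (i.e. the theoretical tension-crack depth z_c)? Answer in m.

K_a = tan²(45° − 30.3°/2) = 0.3293; √K_a = 0.5739.
The active pressure is zero where K_a γ z = 2c√K_a, so z_c = 2c/(γ√K_a) = 2×13/(18.4×0.5739) = 2.462 m.

2.46 m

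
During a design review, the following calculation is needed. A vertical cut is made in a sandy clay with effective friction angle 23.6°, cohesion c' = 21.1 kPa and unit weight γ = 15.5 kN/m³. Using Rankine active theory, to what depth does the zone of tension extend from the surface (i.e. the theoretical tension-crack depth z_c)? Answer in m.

K_a = tan²(45° − 23.6°/2) = 0.4282; √K_a = 0.6544.
The active pressure is zero where K_a γ z = 2c√K_a, so z_c = 2c/(γ√K_a) = 2×21.1/(15.5×0.6544) = 4.161 m.

4.16 m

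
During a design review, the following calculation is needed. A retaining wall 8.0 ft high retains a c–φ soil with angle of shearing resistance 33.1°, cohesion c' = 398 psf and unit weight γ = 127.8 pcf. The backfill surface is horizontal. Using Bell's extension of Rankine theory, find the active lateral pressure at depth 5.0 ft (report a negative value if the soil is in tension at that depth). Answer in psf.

-244 psf

K_a = (1 − sin φ)/(1 + sin φ) = 0.2936.
σ_a = K_a γ z − 2c√K_a = 0.2936×127.8×5.0 − 2×398×0.5418 = -243.7 psf.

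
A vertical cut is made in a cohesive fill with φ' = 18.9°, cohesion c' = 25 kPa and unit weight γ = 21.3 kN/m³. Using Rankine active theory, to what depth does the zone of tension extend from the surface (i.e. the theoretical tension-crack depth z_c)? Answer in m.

K_a = tan²(45° − 18.9°/2) = 0.5107; √K_a = 0.7146.
The active pressure is zero where K_a γ z = 2c√K_a, so z_c = 2c/(γ√K_a) = 2×25/(21.3×0.7146) = 3.285 m.

3.28 m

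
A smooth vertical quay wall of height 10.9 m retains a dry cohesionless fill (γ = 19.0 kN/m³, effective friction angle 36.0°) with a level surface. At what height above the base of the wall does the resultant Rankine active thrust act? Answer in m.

3.63 m

K_a = 0.2596.
The pressure distribution is triangular, so the resultant acts at H/3 above the base = 10.9/3 = 3.633 m.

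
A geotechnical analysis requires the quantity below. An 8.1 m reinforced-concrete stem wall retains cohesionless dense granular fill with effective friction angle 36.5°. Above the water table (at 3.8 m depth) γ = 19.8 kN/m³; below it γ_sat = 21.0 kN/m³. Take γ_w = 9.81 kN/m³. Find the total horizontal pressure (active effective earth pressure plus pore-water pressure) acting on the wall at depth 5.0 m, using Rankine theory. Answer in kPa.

K_a = (1 − sin φ)/(1 + sin φ) = 0.2541.
γ' = 21.0 − 9.81 = 11.19 kN/m³.
Effective vertical stress at 5.0 m: σ'_v = 19.8×3.8 + 11.19×1.20 = 88.67 kPa.
σ'_h = K_a σ'_v = 0.2541 × 88.67 = 22.53 kPa; u = γ_w × 1.20 = 11.77 kPa.
Total σ_h = 22.53 + 11.77 = 34.30 kPa.

34.3 kPa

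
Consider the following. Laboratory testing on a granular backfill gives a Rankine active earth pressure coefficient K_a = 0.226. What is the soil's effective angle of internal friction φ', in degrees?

K_a = tan²(45° − φ/2) ⇒ 45° − φ/2 = arctan(√0.226) = 25.43°.
φ = 2(45° − 25.43°) = 39.15°.

39.1°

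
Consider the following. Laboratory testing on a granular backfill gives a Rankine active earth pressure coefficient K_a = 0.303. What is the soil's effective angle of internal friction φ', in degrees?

32.3°

K_a = tan²(45° − φ/2) ⇒ 45° − φ/2 = arctan(√0.303) = 28.83°.
φ = 2(45° − 28.83°) = 32.34°.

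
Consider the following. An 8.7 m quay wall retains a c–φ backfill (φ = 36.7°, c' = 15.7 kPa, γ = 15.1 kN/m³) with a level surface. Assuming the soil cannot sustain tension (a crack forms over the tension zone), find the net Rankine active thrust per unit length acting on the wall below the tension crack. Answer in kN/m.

39.5 kN/m

K_a = 0.2519; √K_a = 0.5019.
Tension-crack depth z_c = 2c/(γ√K_a) = 2×15.7/(15.1×0.5019) = 4.144 m.
σ_a at base = K_a γ H − 2c√K_a = 0.2519×15.1×8.7 − 2×15.7×0.5019 = 17.33 kPa.
P_a = ½ × 17.33 × (H − z_c) = 0.5×17.33×4.556 = 39.48 kN/m.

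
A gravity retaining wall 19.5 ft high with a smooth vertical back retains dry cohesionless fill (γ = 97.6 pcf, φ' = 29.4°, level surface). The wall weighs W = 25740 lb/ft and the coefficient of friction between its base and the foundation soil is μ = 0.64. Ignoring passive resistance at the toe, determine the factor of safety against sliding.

K_a = tan²(45° − 29.4°/2) = 0.3415.
P_a = ½K_aγH² = 0.5×0.3415×97.6×19.5² = 6336 lb/ft, acting at H/3 = 6.500 ft above the base.
FS_sliding = μW / P_a = 0.64×25740 / 6336 = 2.600.

2.60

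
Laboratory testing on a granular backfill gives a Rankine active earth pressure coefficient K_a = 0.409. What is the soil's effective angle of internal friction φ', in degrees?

24.8°

K_a = tan²(45° − φ/2) ⇒ 45° − φ/2 = arctan(√0.409) = 32.60°.
φ = 2(45° − 32.60°) = 24.80°.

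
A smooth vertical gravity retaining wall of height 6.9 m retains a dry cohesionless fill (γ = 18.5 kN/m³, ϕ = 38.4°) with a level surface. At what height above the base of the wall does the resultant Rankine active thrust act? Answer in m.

K_a = 0.2337.
The pressure distribution is triangular, so the resultant acts at H/3 above the base = 6.9/3 = 2.300 m.

2.30 m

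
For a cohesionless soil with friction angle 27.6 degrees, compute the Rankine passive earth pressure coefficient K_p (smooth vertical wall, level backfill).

K_p = (1 + sin φ)/(1 − sin φ) = tan²(45° + 27.6°/2) = 2.726.

2.73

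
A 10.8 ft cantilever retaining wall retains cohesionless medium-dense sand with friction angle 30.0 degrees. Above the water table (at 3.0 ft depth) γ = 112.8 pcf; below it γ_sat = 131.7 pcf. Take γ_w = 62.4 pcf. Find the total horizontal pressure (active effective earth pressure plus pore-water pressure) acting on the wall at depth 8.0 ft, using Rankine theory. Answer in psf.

K_a = (1 − sin φ)/(1 + sin φ) = 0.3333.
γ' = 131.7 − 62.4 = 69.30 pcf.
Effective vertical stress at 8.0 ft: σ'_v = 112.8×3.0 + 69.30×5.00 = 684.9 psf.
σ'_h = K_a σ'_v = 0.3333 × 684.9 = 228.3 psf; u = γ_w × 5.00 = 312.0 psf.
Total σ_h = 228.3 + 312.0 = 540.3 psf.

540 psf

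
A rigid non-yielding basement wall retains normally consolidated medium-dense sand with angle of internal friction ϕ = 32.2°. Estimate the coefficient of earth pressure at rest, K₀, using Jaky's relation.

0.467

K₀ = 1 − sin φ' = 1 − sin 32.2° = 0.4671.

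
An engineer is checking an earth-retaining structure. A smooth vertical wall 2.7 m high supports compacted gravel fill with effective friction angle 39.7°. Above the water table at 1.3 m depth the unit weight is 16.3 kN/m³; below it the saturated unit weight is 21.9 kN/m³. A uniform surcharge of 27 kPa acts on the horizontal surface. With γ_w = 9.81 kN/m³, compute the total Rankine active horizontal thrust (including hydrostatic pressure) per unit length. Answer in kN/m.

37.9 kN/m

K_a = tan²(45° − φ/2) = 0.2204.
γ' = 21.9 − 9.81 = 12.09 kN/m³. h₂ = H − d_w = 1.4 m.
σ'_h: at surface K_a·q = 5.952; at WT K_a(q+γd_w) = 10.62; at base K_a(q+γd_w+γ'h₂) = 14.35 kPa.
P₁ = ½(5.952+10.62)×1.3 = 10.77; P₂ = ½(10.62+14.35)×1.4 = 17.48; P_w = ½γ_w h₂² = 9.614.
Total = 10.77+17.48+9.614 = 37.87 kN/m.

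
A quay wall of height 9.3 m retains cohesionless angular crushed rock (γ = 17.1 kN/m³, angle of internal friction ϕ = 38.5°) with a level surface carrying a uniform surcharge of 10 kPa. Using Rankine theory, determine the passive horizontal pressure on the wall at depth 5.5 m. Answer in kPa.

447 kPa

K_p = (1 + sin φ)/(1 − sin φ) = 4.298.
σ_v = γz + q = 17.1 × 5.5 + 10 = 104.1 kPa.
σ_h = K_p σ_v = 4.298 × 104.1 = 447.2 kPa.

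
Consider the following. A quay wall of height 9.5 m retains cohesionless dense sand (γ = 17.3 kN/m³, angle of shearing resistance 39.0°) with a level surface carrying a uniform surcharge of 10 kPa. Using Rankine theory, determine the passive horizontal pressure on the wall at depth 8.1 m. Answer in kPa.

660 kPa

K_p = (1 + sin φ)/(1 − sin φ) = 4.395.
σ_v = γz + q = 17.3 × 8.1 + 10 = 150.1 kPa.
σ_h = K_p σ_v = 4.395 × 150.1 = 659.9 kPa.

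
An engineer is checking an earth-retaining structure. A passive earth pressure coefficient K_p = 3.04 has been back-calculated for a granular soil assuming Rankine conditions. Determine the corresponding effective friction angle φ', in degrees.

30.3°

K_p = (1+sin φ)/(1−sin φ) ⇒ sin φ = (K_p − 1)/(K_p + 1) = 0.5050.
φ = arcsin(0.5050) = 30.33°.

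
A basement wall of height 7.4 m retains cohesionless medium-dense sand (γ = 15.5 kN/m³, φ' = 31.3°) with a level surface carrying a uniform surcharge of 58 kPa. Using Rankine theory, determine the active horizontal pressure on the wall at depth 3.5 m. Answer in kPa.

35.5 kPa

K_a = (1 − sin φ)/(1 + sin φ) = 0.3162.
σ_v = γz + q = 15.5 × 3.5 + 58 = 112.2 kPa.
σ_h = K_a σ_v = 0.3162 × 112.2 = 35.49 kPa.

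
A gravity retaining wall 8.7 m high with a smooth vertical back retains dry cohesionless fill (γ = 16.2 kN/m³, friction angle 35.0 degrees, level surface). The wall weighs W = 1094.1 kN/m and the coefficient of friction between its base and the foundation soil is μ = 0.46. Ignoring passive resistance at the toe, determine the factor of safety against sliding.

3.03

K_a = tan²(45° − 35.0°/2) = 0.2710.
P_a = ½K_aγH² = 0.5×0.2710×16.2×8.7² = 166.1 kN/m, acting at H/3 = 2.900 m above the base.
FS_sliding = μW / P_a = 0.46×1094.1 / 166.1 = 3.029.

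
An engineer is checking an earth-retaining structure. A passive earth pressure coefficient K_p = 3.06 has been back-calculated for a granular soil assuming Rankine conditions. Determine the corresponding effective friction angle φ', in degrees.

30.5°

K_p = (1+sin φ)/(1−sin φ) ⇒ sin φ = (K_p − 1)/(K_p + 1) = 0.5074.
φ = arcsin(0.5074) = 30.49°.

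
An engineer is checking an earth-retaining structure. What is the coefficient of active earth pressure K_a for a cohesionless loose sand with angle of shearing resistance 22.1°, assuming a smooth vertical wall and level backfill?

K_a = (1 − sin φ)/(1 + sin φ) = (1 − sin 22.1°)/(1 + sin 22.1°) = 0.4533.

0.453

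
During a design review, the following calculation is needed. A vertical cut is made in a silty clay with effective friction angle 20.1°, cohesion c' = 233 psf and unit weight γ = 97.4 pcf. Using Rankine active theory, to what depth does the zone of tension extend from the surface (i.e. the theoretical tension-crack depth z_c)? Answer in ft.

K_a = tan²(45° − 20.1°/2) = 0.4885; √K_a = 0.6989.
The active pressure is zero where K_a γ z = 2c√K_a, so z_c = 2c/(γ√K_a) = 2×233/(97.4×0.6989) = 6.846 ft.

6.85 ft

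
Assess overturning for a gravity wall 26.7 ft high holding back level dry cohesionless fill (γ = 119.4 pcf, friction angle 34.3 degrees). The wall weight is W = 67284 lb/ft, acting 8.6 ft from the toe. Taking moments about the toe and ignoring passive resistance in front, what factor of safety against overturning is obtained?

K_a = tan²(45° − 34.3°/2) = 0.2792.
P_a = ½K_aγH² = 0.5×0.2792×119.4×26.7² = 11880 lb/ft, acting at H/3 = 8.900 ft above the base.
Overturning moment M_o = P_a × H/3 = 11880 × 8.900 = 105700.
Resisting moment M_r = W × 8.6 = 67284 × 8.6 = 578600.
FS_overturning = M_r/M_o = 578600/105700 = 5.472.

5.47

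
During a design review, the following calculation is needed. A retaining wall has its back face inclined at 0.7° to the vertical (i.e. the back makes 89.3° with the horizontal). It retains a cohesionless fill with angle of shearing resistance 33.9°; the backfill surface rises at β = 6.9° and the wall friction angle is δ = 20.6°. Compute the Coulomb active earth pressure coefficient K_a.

K_a = sin²(α+φ) / [sin²α · sin(α−δ) · (1 + √{sin(φ+δ)sin(φ−β) / (sin(α−δ)sin(α+β))})²].
With α = 89.3°, φ = 33.9°, δ = 20.6°, β = 6.9°: K_a = 0.2823.

0.282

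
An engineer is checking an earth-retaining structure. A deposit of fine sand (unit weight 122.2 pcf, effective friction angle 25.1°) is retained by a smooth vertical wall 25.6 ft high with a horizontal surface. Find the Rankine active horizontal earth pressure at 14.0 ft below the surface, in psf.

K_a = (1 − sin φ)/(1 + sin φ) = 0.4043.
σ_h = K_a γ z = 0.4043 × 122.2 × 14.0 = 691.7 psf.

692 psf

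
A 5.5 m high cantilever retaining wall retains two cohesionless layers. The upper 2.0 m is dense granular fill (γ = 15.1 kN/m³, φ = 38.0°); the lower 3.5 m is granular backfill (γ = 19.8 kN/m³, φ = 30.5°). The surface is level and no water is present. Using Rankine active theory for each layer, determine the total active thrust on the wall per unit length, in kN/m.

81.3 kN/m

K_a1 = tan²(45°−38.0°/2) = 0.2379; K_a2 = tan²(45°−30.5°/2) = 0.3267.
Layer 1: σ at base = K_a1 γ₁ h₁ = 7.184 kPa; P₁ = ½×7.184×2.0 = 7.184.
Layer 2: σ_v at top = γ₁h₁ = 30.20; σ_h top = K_a2×30.20 = 9.865; σ_h base = K_a2×(30.20+19.8×3.5) = 32.50.
P₂ = ½(9.865+32.50)×3.5 = 74.15. Total P_a = 7.184+74.15 = 81.33 kN/m.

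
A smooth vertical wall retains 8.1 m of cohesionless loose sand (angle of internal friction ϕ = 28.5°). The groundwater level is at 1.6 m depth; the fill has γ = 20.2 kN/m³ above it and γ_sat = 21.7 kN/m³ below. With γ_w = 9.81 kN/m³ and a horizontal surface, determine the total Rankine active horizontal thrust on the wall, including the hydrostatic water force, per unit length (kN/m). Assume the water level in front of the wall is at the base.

K_a = tan²(45° − φ/2) = 0.3540.
γ' = 21.7 − 9.81 = 11.89 kN/m³. Depth below WT = 6.5 m.
σ'_h at WT = K_a γ d_w = 11.44 kPa; at base = 11.44 + K_a γ' × 6.5 = 38.79 kPa.
P₁ (0–1.6 m) = ½×11.44×1.6 = 9.152. P₂ (1.6–8.1 m) = ½(11.44+38.79)×6.5 = 163.3.
P_w = ½ γ_w h₂² = 0.5×9.81×6.5² = 207.2. Total = 9.152+163.3+207.2 = 379.6 kN/m.

380 kN/m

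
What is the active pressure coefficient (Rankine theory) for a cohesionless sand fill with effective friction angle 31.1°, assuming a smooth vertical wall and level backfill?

K_a = tan²(45° − φ/2) = tan²(29.45°) = 0.3188.

0.319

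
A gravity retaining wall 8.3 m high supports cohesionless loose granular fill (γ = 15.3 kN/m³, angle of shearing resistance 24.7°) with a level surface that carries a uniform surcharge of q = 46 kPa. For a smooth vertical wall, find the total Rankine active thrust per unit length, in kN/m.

373 kN/m

K_a = tan²(45° − φ/2) = 0.4106.
Soil triangle: ½ K_a γ H² = 0.5×0.4106×15.3×8.3² = 216.4 kN/m.
Surcharge rectangle: K_a q H = 0.4106×46×8.3 = 156.8 kN/m.
Total = 216.4 + 156.8 = 373.1 kN/m.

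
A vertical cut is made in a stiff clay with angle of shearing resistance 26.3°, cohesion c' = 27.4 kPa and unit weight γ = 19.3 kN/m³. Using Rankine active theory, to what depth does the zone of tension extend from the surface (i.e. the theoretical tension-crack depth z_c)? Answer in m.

4.57 m

K_a = tan²(45° − 26.3°/2) = 0.3859; √K_a = 0.6212.
The active pressure is zero where K_a γ z = 2c√K_a, so z_c = 2c/(γ√K_a) = 2×27.4/(19.3×0.6212) = 4.571 m.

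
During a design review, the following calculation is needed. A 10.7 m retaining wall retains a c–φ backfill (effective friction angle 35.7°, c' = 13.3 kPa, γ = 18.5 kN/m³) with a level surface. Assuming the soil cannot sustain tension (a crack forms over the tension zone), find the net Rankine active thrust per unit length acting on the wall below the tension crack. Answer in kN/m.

K_a = 0.2630; √K_a = 0.5128.
Tension-crack depth z_c = 2c/(γ√K_a) = 2×13.3/(18.5×0.5128) = 2.804 m.
σ_a at base = K_a γ H − 2c√K_a = 0.2630×18.5×10.7 − 2×13.3×0.5128 = 38.42 kPa.
P_a = ½ × 38.42 × (H − z_c) = 0.5×38.42×7.896 = 151.7 kN/m.

152 kN/m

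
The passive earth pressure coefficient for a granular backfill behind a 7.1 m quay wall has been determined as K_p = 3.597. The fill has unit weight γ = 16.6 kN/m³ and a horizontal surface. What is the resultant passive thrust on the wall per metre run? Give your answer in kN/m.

P = ½ K_p γ H² = 0.5 × 3.597 × 16.6 × 7.1² = 1505 kN/m.

1500 kN/m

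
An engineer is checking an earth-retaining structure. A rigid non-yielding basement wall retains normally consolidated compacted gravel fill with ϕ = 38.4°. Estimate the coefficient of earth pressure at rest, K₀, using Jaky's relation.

0.379

K₀ = 1 − sin φ' = 1 − sin 38.4° = 0.3789.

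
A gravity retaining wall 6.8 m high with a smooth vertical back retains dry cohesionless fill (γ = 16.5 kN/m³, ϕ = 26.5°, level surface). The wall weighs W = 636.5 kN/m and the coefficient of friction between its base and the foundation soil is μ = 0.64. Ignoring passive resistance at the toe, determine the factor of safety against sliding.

2.79

K_a = tan²(45° − 26.5°/2) = 0.3829.
P_a = ½K_aγH² = 0.5×0.3829×16.5×6.8² = 146.1 kN/m, acting at H/3 = 2.267 m above the base.
FS_sliding = μW / P_a = 0.64×636.5 / 146.1 = 2.789.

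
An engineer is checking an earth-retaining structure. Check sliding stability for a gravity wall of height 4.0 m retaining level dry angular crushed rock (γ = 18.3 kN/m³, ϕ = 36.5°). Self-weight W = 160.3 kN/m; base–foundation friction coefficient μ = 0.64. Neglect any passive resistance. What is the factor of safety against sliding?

2.76

K_a = tan²(45° − 36.5°/2) = 0.2541.
P_a = ½K_aγH² = 0.5×0.2541×18.3×4.0² = 37.19 kN/m, acting at H/3 = 1.333 m above the base.
FS_sliding = μW / P_a = 0.64×160.3 / 37.19 = 2.758.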